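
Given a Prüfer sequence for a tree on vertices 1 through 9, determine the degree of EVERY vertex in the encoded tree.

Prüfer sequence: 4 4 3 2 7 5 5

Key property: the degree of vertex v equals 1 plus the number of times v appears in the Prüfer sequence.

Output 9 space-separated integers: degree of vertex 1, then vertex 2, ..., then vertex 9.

Answer: 1 2 2 3 3 1 2 1 1

Derivation:
p_1 = 4: count[4] becomes 1
p_2 = 4: count[4] becomes 2
p_3 = 3: count[3] becomes 1
p_4 = 2: count[2] becomes 1
p_5 = 7: count[7] becomes 1
p_6 = 5: count[5] becomes 1
p_7 = 5: count[5] becomes 2
Degrees (1 + count): deg[1]=1+0=1, deg[2]=1+1=2, deg[3]=1+1=2, deg[4]=1+2=3, deg[5]=1+2=3, deg[6]=1+0=1, deg[7]=1+1=2, deg[8]=1+0=1, deg[9]=1+0=1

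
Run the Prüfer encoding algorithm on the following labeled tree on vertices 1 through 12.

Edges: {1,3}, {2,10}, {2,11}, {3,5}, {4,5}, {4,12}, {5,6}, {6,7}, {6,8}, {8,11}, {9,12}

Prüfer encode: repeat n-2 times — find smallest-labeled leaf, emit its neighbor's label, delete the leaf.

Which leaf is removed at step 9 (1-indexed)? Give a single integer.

Answer: 6

Derivation:
Step 1: current leaves = {1,7,9,10}. Remove leaf 1 (neighbor: 3).
Step 2: current leaves = {3,7,9,10}. Remove leaf 3 (neighbor: 5).
Step 3: current leaves = {7,9,10}. Remove leaf 7 (neighbor: 6).
Step 4: current leaves = {9,10}. Remove leaf 9 (neighbor: 12).
Step 5: current leaves = {10,12}. Remove leaf 10 (neighbor: 2).
Step 6: current leaves = {2,12}. Remove leaf 2 (neighbor: 11).
Step 7: current leaves = {11,12}. Remove leaf 11 (neighbor: 8).
Step 8: current leaves = {8,12}. Remove leaf 8 (neighbor: 6).
Step 9: current leaves = {6,12}. Remove leaf 6 (neighbor: 5).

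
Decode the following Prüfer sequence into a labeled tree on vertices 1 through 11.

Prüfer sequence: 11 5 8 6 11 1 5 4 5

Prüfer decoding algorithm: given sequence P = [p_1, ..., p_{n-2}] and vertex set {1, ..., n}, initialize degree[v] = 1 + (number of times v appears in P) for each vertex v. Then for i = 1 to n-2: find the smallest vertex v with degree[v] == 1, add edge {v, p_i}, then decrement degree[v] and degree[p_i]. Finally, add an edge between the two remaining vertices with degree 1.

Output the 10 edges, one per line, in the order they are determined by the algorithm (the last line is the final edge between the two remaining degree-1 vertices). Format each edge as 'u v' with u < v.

Answer: 2 11
3 5
7 8
6 8
6 11
1 9
1 5
4 10
4 5
5 11

Derivation:
Initial degrees: {1:2, 2:1, 3:1, 4:2, 5:4, 6:2, 7:1, 8:2, 9:1, 10:1, 11:3}
Step 1: smallest deg-1 vertex = 2, p_1 = 11. Add edge {2,11}. Now deg[2]=0, deg[11]=2.
Step 2: smallest deg-1 vertex = 3, p_2 = 5. Add edge {3,5}. Now deg[3]=0, deg[5]=3.
Step 3: smallest deg-1 vertex = 7, p_3 = 8. Add edge {7,8}. Now deg[7]=0, deg[8]=1.
Step 4: smallest deg-1 vertex = 8, p_4 = 6. Add edge {6,8}. Now deg[8]=0, deg[6]=1.
Step 5: smallest deg-1 vertex = 6, p_5 = 11. Add edge {6,11}. Now deg[6]=0, deg[11]=1.
Step 6: smallest deg-1 vertex = 9, p_6 = 1. Add edge {1,9}. Now deg[9]=0, deg[1]=1.
Step 7: smallest deg-1 vertex = 1, p_7 = 5. Add edge {1,5}. Now deg[1]=0, deg[5]=2.
Step 8: smallest deg-1 vertex = 10, p_8 = 4. Add edge {4,10}. Now deg[10]=0, deg[4]=1.
Step 9: smallest deg-1 vertex = 4, p_9 = 5. Add edge {4,5}. Now deg[4]=0, deg[5]=1.
Final: two remaining deg-1 vertices are 5, 11. Add edge {5,11}.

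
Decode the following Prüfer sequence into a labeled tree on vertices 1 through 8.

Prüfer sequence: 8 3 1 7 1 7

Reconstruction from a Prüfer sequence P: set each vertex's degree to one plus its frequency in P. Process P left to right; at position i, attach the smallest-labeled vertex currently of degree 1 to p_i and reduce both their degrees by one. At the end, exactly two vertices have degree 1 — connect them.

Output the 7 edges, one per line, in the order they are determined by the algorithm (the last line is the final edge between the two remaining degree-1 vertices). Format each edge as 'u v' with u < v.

Answer: 2 8
3 4
1 3
5 7
1 6
1 7
7 8

Derivation:
Initial degrees: {1:3, 2:1, 3:2, 4:1, 5:1, 6:1, 7:3, 8:2}
Step 1: smallest deg-1 vertex = 2, p_1 = 8. Add edge {2,8}. Now deg[2]=0, deg[8]=1.
Step 2: smallest deg-1 vertex = 4, p_2 = 3. Add edge {3,4}. Now deg[4]=0, deg[3]=1.
Step 3: smallest deg-1 vertex = 3, p_3 = 1. Add edge {1,3}. Now deg[3]=0, deg[1]=2.
Step 4: smallest deg-1 vertex = 5, p_4 = 7. Add edge {5,7}. Now deg[5]=0, deg[7]=2.
Step 5: smallest deg-1 vertex = 6, p_5 = 1. Add edge {1,6}. Now deg[6]=0, deg[1]=1.
Step 6: smallest deg-1 vertex = 1, p_6 = 7. Add edge {1,7}. Now deg[1]=0, deg[7]=1.
Final: two remaining deg-1 vertices are 7, 8. Add edge {7,8}.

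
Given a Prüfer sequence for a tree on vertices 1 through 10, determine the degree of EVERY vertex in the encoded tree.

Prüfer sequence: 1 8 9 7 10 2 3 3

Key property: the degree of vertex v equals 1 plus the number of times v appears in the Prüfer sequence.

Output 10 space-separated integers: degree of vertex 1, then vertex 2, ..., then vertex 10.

Answer: 2 2 3 1 1 1 2 2 2 2

Derivation:
p_1 = 1: count[1] becomes 1
p_2 = 8: count[8] becomes 1
p_3 = 9: count[9] becomes 1
p_4 = 7: count[7] becomes 1
p_5 = 10: count[10] becomes 1
p_6 = 2: count[2] becomes 1
p_7 = 3: count[3] becomes 1
p_8 = 3: count[3] becomes 2
Degrees (1 + count): deg[1]=1+1=2, deg[2]=1+1=2, deg[3]=1+2=3, deg[4]=1+0=1, deg[5]=1+0=1, deg[6]=1+0=1, deg[7]=1+1=2, deg[8]=1+1=2, deg[9]=1+1=2, deg[10]=1+1=2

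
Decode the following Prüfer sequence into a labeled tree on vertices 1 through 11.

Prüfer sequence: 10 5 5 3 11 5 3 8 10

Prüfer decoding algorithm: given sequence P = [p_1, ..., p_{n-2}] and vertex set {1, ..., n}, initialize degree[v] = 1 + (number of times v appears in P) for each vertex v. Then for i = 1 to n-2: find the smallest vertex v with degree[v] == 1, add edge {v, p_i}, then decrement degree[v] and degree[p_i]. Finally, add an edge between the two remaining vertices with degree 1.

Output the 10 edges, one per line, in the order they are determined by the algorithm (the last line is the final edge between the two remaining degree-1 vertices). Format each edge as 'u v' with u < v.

Answer: 1 10
2 5
4 5
3 6
7 11
5 9
3 5
3 8
8 10
10 11

Derivation:
Initial degrees: {1:1, 2:1, 3:3, 4:1, 5:4, 6:1, 7:1, 8:2, 9:1, 10:3, 11:2}
Step 1: smallest deg-1 vertex = 1, p_1 = 10. Add edge {1,10}. Now deg[1]=0, deg[10]=2.
Step 2: smallest deg-1 vertex = 2, p_2 = 5. Add edge {2,5}. Now deg[2]=0, deg[5]=3.
Step 3: smallest deg-1 vertex = 4, p_3 = 5. Add edge {4,5}. Now deg[4]=0, deg[5]=2.
Step 4: smallest deg-1 vertex = 6, p_4 = 3. Add edge {3,6}. Now deg[6]=0, deg[3]=2.
Step 5: smallest deg-1 vertex = 7, p_5 = 11. Add edge {7,11}. Now deg[7]=0, deg[11]=1.
Step 6: smallest deg-1 vertex = 9, p_6 = 5. Add edge {5,9}. Now deg[9]=0, deg[5]=1.
Step 7: smallest deg-1 vertex = 5, p_7 = 3. Add edge {3,5}. Now deg[5]=0, deg[3]=1.
Step 8: smallest deg-1 vertex = 3, p_8 = 8. Add edge {3,8}. Now deg[3]=0, deg[8]=1.
Step 9: smallest deg-1 vertex = 8, p_9 = 10. Add edge {8,10}. Now deg[8]=0, deg[10]=1.
Final: two remaining deg-1 vertices are 10, 11. Add edge {10,11}.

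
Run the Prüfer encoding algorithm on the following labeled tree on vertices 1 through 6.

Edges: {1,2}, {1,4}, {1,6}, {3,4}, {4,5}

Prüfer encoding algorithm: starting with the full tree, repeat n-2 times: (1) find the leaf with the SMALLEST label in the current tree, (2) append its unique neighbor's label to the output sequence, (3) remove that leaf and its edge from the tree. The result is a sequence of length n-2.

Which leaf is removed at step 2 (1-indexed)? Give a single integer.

Answer: 3

Derivation:
Step 1: current leaves = {2,3,5,6}. Remove leaf 2 (neighbor: 1).
Step 2: current leaves = {3,5,6}. Remove leaf 3 (neighbor: 4).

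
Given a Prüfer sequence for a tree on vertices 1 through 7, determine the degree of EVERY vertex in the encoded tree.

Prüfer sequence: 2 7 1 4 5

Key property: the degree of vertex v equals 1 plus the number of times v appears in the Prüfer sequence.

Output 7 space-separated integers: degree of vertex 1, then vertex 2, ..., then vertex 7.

p_1 = 2: count[2] becomes 1
p_2 = 7: count[7] becomes 1
p_3 = 1: count[1] becomes 1
p_4 = 4: count[4] becomes 1
p_5 = 5: count[5] becomes 1
Degrees (1 + count): deg[1]=1+1=2, deg[2]=1+1=2, deg[3]=1+0=1, deg[4]=1+1=2, deg[5]=1+1=2, deg[6]=1+0=1, deg[7]=1+1=2

Answer: 2 2 1 2 2 1 2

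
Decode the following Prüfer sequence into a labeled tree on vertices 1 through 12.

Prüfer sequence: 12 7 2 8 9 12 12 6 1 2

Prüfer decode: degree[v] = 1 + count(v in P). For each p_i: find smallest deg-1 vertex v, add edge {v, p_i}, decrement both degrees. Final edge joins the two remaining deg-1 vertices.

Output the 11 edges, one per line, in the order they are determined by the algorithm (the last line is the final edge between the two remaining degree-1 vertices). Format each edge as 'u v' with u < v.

Initial degrees: {1:2, 2:3, 3:1, 4:1, 5:1, 6:2, 7:2, 8:2, 9:2, 10:1, 11:1, 12:4}
Step 1: smallest deg-1 vertex = 3, p_1 = 12. Add edge {3,12}. Now deg[3]=0, deg[12]=3.
Step 2: smallest deg-1 vertex = 4, p_2 = 7. Add edge {4,7}. Now deg[4]=0, deg[7]=1.
Step 3: smallest deg-1 vertex = 5, p_3 = 2. Add edge {2,5}. Now deg[5]=0, deg[2]=2.
Step 4: smallest deg-1 vertex = 7, p_4 = 8. Add edge {7,8}. Now deg[7]=0, deg[8]=1.
Step 5: smallest deg-1 vertex = 8, p_5 = 9. Add edge {8,9}. Now deg[8]=0, deg[9]=1.
Step 6: smallest deg-1 vertex = 9, p_6 = 12. Add edge {9,12}. Now deg[9]=0, deg[12]=2.
Step 7: smallest deg-1 vertex = 10, p_7 = 12. Add edge {10,12}. Now deg[10]=0, deg[12]=1.
Step 8: smallest deg-1 vertex = 11, p_8 = 6. Add edge {6,11}. Now deg[11]=0, deg[6]=1.
Step 9: smallest deg-1 vertex = 6, p_9 = 1. Add edge {1,6}. Now deg[6]=0, deg[1]=1.
Step 10: smallest deg-1 vertex = 1, p_10 = 2. Add edge {1,2}. Now deg[1]=0, deg[2]=1.
Final: two remaining deg-1 vertices are 2, 12. Add edge {2,12}.

Answer: 3 12
4 7
2 5
7 8
8 9
9 12
10 12
6 11
1 6
1 2
2 12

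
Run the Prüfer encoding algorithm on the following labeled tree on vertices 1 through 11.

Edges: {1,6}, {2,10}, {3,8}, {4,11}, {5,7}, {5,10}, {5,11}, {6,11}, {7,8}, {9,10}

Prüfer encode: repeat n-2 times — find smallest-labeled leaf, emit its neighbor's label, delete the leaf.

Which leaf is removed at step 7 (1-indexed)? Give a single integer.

Step 1: current leaves = {1,2,3,4,9}. Remove leaf 1 (neighbor: 6).
Step 2: current leaves = {2,3,4,6,9}. Remove leaf 2 (neighbor: 10).
Step 3: current leaves = {3,4,6,9}. Remove leaf 3 (neighbor: 8).
Step 4: current leaves = {4,6,8,9}. Remove leaf 4 (neighbor: 11).
Step 5: current leaves = {6,8,9}. Remove leaf 6 (neighbor: 11).
Step 6: current leaves = {8,9,11}. Remove leaf 8 (neighbor: 7).
Step 7: current leaves = {7,9,11}. Remove leaf 7 (neighbor: 5).

Answer: 7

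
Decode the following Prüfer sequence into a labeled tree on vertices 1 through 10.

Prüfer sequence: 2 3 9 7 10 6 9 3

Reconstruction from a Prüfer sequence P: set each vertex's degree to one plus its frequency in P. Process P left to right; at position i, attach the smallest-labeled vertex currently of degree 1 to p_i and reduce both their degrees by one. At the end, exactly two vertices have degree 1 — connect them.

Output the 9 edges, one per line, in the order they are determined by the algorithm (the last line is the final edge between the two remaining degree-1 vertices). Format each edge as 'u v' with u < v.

Answer: 1 2
2 3
4 9
5 7
7 10
6 8
6 9
3 9
3 10

Derivation:
Initial degrees: {1:1, 2:2, 3:3, 4:1, 5:1, 6:2, 7:2, 8:1, 9:3, 10:2}
Step 1: smallest deg-1 vertex = 1, p_1 = 2. Add edge {1,2}. Now deg[1]=0, deg[2]=1.
Step 2: smallest deg-1 vertex = 2, p_2 = 3. Add edge {2,3}. Now deg[2]=0, deg[3]=2.
Step 3: smallest deg-1 vertex = 4, p_3 = 9. Add edge {4,9}. Now deg[4]=0, deg[9]=2.
Step 4: smallest deg-1 vertex = 5, p_4 = 7. Add edge {5,7}. Now deg[5]=0, deg[7]=1.
Step 5: smallest deg-1 vertex = 7, p_5 = 10. Add edge {7,10}. Now deg[7]=0, deg[10]=1.
Step 6: smallest deg-1 vertex = 8, p_6 = 6. Add edge {6,8}. Now deg[8]=0, deg[6]=1.
Step 7: smallest deg-1 vertex = 6, p_7 = 9. Add edge {6,9}. Now deg[6]=0, deg[9]=1.
Step 8: smallest deg-1 vertex = 9, p_8 = 3. Add edge {3,9}. Now deg[9]=0, deg[3]=1.
Final: two remaining deg-1 vertices are 3, 10. Add edge {3,10}.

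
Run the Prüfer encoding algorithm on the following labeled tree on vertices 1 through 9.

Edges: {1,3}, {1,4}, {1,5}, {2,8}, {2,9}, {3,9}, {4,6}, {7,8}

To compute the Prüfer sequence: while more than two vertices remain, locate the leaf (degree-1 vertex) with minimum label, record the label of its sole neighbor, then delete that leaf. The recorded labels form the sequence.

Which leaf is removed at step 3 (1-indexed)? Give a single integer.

Answer: 4

Derivation:
Step 1: current leaves = {5,6,7}. Remove leaf 5 (neighbor: 1).
Step 2: current leaves = {6,7}. Remove leaf 6 (neighbor: 4).
Step 3: current leaves = {4,7}. Remove leaf 4 (neighbor: 1).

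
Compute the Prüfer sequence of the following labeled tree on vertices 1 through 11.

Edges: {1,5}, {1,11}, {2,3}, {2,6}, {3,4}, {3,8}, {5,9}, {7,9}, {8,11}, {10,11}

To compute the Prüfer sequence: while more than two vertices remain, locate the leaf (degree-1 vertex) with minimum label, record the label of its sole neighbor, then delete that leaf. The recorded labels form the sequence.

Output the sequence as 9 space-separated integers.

Step 1: leaves = {4,6,7,10}. Remove smallest leaf 4, emit neighbor 3.
Step 2: leaves = {6,7,10}. Remove smallest leaf 6, emit neighbor 2.
Step 3: leaves = {2,7,10}. Remove smallest leaf 2, emit neighbor 3.
Step 4: leaves = {3,7,10}. Remove smallest leaf 3, emit neighbor 8.
Step 5: leaves = {7,8,10}. Remove smallest leaf 7, emit neighbor 9.
Step 6: leaves = {8,9,10}. Remove smallest leaf 8, emit neighbor 11.
Step 7: leaves = {9,10}. Remove smallest leaf 9, emit neighbor 5.
Step 8: leaves = {5,10}. Remove smallest leaf 5, emit neighbor 1.
Step 9: leaves = {1,10}. Remove smallest leaf 1, emit neighbor 11.
Done: 2 vertices remain (10, 11). Sequence = [3 2 3 8 9 11 5 1 11]

Answer: 3 2 3 8 9 11 5 1 11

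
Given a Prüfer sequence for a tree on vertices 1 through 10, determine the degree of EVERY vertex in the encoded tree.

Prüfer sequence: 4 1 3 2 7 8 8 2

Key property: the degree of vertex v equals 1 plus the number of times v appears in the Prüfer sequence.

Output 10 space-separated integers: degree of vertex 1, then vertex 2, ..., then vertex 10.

Answer: 2 3 2 2 1 1 2 3 1 1

Derivation:
p_1 = 4: count[4] becomes 1
p_2 = 1: count[1] becomes 1
p_3 = 3: count[3] becomes 1
p_4 = 2: count[2] becomes 1
p_5 = 7: count[7] becomes 1
p_6 = 8: count[8] becomes 1
p_7 = 8: count[8] becomes 2
p_8 = 2: count[2] becomes 2
Degrees (1 + count): deg[1]=1+1=2, deg[2]=1+2=3, deg[3]=1+1=2, deg[4]=1+1=2, deg[5]=1+0=1, deg[6]=1+0=1, deg[7]=1+1=2, deg[8]=1+2=3, deg[9]=1+0=1, deg[10]=1+0=1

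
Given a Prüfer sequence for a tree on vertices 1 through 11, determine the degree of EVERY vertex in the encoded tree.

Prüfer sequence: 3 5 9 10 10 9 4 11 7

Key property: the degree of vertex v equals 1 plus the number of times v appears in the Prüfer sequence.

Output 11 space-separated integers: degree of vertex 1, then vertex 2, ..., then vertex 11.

Answer: 1 1 2 2 2 1 2 1 3 3 2

Derivation:
p_1 = 3: count[3] becomes 1
p_2 = 5: count[5] becomes 1
p_3 = 9: count[9] becomes 1
p_4 = 10: count[10] becomes 1
p_5 = 10: count[10] becomes 2
p_6 = 9: count[9] becomes 2
p_7 = 4: count[4] becomes 1
p_8 = 11: count[11] becomes 1
p_9 = 7: count[7] becomes 1
Degrees (1 + count): deg[1]=1+0=1, deg[2]=1+0=1, deg[3]=1+1=2, deg[4]=1+1=2, deg[5]=1+1=2, deg[6]=1+0=1, deg[7]=1+1=2, deg[8]=1+0=1, deg[9]=1+2=3, deg[10]=1+2=3, deg[11]=1+1=2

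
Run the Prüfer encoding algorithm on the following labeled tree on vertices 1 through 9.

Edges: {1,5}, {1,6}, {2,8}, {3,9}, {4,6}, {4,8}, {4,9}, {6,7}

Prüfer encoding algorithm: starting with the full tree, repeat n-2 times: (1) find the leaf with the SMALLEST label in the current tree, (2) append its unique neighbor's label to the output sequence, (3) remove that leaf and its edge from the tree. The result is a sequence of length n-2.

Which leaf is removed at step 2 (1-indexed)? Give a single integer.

Answer: 3

Derivation:
Step 1: current leaves = {2,3,5,7}. Remove leaf 2 (neighbor: 8).
Step 2: current leaves = {3,5,7,8}. Remove leaf 3 (neighbor: 9).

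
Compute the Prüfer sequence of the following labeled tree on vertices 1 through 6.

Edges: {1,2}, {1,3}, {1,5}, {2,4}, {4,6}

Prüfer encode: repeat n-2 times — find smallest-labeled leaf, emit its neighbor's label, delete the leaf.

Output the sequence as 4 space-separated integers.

Step 1: leaves = {3,5,6}. Remove smallest leaf 3, emit neighbor 1.
Step 2: leaves = {5,6}. Remove smallest leaf 5, emit neighbor 1.
Step 3: leaves = {1,6}. Remove smallest leaf 1, emit neighbor 2.
Step 4: leaves = {2,6}. Remove smallest leaf 2, emit neighbor 4.
Done: 2 vertices remain (4, 6). Sequence = [1 1 2 4]

Answer: 1 1 2 4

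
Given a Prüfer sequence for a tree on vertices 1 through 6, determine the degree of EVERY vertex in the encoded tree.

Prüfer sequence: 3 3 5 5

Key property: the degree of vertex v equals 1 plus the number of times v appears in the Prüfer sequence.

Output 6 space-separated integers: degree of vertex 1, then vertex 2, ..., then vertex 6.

Answer: 1 1 3 1 3 1

Derivation:
p_1 = 3: count[3] becomes 1
p_2 = 3: count[3] becomes 2
p_3 = 5: count[5] becomes 1
p_4 = 5: count[5] becomes 2
Degrees (1 + count): deg[1]=1+0=1, deg[2]=1+0=1, deg[3]=1+2=3, deg[4]=1+0=1, deg[5]=1+2=3, deg[6]=1+0=1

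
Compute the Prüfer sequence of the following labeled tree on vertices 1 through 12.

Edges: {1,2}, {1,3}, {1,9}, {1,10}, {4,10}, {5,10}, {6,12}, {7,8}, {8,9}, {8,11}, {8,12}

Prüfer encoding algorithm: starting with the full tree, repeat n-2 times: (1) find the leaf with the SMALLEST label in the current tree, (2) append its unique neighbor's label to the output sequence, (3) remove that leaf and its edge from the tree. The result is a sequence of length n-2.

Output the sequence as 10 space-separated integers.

Step 1: leaves = {2,3,4,5,6,7,11}. Remove smallest leaf 2, emit neighbor 1.
Step 2: leaves = {3,4,5,6,7,11}. Remove smallest leaf 3, emit neighbor 1.
Step 3: leaves = {4,5,6,7,11}. Remove smallest leaf 4, emit neighbor 10.
Step 4: leaves = {5,6,7,11}. Remove smallest leaf 5, emit neighbor 10.
Step 5: leaves = {6,7,10,11}. Remove smallest leaf 6, emit neighbor 12.
Step 6: leaves = {7,10,11,12}. Remove smallest leaf 7, emit neighbor 8.
Step 7: leaves = {10,11,12}. Remove smallest leaf 10, emit neighbor 1.
Step 8: leaves = {1,11,12}. Remove smallest leaf 1, emit neighbor 9.
Step 9: leaves = {9,11,12}. Remove smallest leaf 9, emit neighbor 8.
Step 10: leaves = {11,12}. Remove smallest leaf 11, emit neighbor 8.
Done: 2 vertices remain (8, 12). Sequence = [1 1 10 10 12 8 1 9 8 8]

Answer: 1 1 10 10 12 8 1 9 8 8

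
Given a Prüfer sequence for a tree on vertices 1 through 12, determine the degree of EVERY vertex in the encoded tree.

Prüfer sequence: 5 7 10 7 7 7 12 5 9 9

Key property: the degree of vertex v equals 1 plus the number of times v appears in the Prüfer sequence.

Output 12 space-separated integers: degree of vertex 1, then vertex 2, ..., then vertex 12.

Answer: 1 1 1 1 3 1 5 1 3 2 1 2

Derivation:
p_1 = 5: count[5] becomes 1
p_2 = 7: count[7] becomes 1
p_3 = 10: count[10] becomes 1
p_4 = 7: count[7] becomes 2
p_5 = 7: count[7] becomes 3
p_6 = 7: count[7] becomes 4
p_7 = 12: count[12] becomes 1
p_8 = 5: count[5] becomes 2
p_9 = 9: count[9] becomes 1
p_10 = 9: count[9] becomes 2
Degrees (1 + count): deg[1]=1+0=1, deg[2]=1+0=1, deg[3]=1+0=1, deg[4]=1+0=1, deg[5]=1+2=3, deg[6]=1+0=1, deg[7]=1+4=5, deg[8]=1+0=1, deg[9]=1+2=3, deg[10]=1+1=2, deg[11]=1+0=1, deg[12]=1+1=2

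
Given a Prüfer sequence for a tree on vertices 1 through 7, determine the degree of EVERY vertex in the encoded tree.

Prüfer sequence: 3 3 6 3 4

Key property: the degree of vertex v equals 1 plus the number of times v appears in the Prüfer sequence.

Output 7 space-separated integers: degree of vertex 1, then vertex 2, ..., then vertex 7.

p_1 = 3: count[3] becomes 1
p_2 = 3: count[3] becomes 2
p_3 = 6: count[6] becomes 1
p_4 = 3: count[3] becomes 3
p_5 = 4: count[4] becomes 1
Degrees (1 + count): deg[1]=1+0=1, deg[2]=1+0=1, deg[3]=1+3=4, deg[4]=1+1=2, deg[5]=1+0=1, deg[6]=1+1=2, deg[7]=1+0=1

Answer: 1 1 4 2 1 2 1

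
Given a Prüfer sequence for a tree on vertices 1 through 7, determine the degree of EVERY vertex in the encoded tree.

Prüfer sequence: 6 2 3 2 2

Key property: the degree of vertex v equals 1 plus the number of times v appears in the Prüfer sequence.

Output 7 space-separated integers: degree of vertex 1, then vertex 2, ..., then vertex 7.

p_1 = 6: count[6] becomes 1
p_2 = 2: count[2] becomes 1
p_3 = 3: count[3] becomes 1
p_4 = 2: count[2] becomes 2
p_5 = 2: count[2] becomes 3
Degrees (1 + count): deg[1]=1+0=1, deg[2]=1+3=4, deg[3]=1+1=2, deg[4]=1+0=1, deg[5]=1+0=1, deg[6]=1+1=2, deg[7]=1+0=1

Answer: 1 4 2 1 1 2 1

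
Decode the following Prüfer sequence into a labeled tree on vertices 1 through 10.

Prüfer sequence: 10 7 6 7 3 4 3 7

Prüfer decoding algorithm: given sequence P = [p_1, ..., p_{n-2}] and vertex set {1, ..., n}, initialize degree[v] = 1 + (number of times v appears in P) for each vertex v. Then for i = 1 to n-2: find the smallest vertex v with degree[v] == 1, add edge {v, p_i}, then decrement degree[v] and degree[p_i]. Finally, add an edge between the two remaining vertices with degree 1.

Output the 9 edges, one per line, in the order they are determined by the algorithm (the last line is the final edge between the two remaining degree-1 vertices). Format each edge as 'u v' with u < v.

Answer: 1 10
2 7
5 6
6 7
3 8
4 9
3 4
3 7
7 10

Derivation:
Initial degrees: {1:1, 2:1, 3:3, 4:2, 5:1, 6:2, 7:4, 8:1, 9:1, 10:2}
Step 1: smallest deg-1 vertex = 1, p_1 = 10. Add edge {1,10}. Now deg[1]=0, deg[10]=1.
Step 2: smallest deg-1 vertex = 2, p_2 = 7. Add edge {2,7}. Now deg[2]=0, deg[7]=3.
Step 3: smallest deg-1 vertex = 5, p_3 = 6. Add edge {5,6}. Now deg[5]=0, deg[6]=1.
Step 4: smallest deg-1 vertex = 6, p_4 = 7. Add edge {6,7}. Now deg[6]=0, deg[7]=2.
Step 5: smallest deg-1 vertex = 8, p_5 = 3. Add edge {3,8}. Now deg[8]=0, deg[3]=2.
Step 6: smallest deg-1 vertex = 9, p_6 = 4. Add edge {4,9}. Now deg[9]=0, deg[4]=1.
Step 7: smallest deg-1 vertex = 4, p_7 = 3. Add edge {3,4}. Now deg[4]=0, deg[3]=1.
Step 8: smallest deg-1 vertex = 3, p_8 = 7. Add edge {3,7}. Now deg[3]=0, deg[7]=1.
Final: two remaining deg-1 vertices are 7, 10. Add edge {7,10}.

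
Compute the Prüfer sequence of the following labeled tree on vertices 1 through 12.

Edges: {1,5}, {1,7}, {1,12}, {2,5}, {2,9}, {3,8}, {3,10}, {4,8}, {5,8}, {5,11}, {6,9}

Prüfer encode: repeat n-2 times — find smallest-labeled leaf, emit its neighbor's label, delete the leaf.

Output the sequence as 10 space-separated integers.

Answer: 8 9 1 2 5 3 8 5 5 1

Derivation:
Step 1: leaves = {4,6,7,10,11,12}. Remove smallest leaf 4, emit neighbor 8.
Step 2: leaves = {6,7,10,11,12}. Remove smallest leaf 6, emit neighbor 9.
Step 3: leaves = {7,9,10,11,12}. Remove smallest leaf 7, emit neighbor 1.
Step 4: leaves = {9,10,11,12}. Remove smallest leaf 9, emit neighbor 2.
Step 5: leaves = {2,10,11,12}. Remove smallest leaf 2, emit neighbor 5.
Step 6: leaves = {10,11,12}. Remove smallest leaf 10, emit neighbor 3.
Step 7: leaves = {3,11,12}. Remove smallest leaf 3, emit neighbor 8.
Step 8: leaves = {8,11,12}. Remove smallest leaf 8, emit neighbor 5.
Step 9: leaves = {11,12}. Remove smallest leaf 11, emit neighbor 5.
Step 10: leaves = {5,12}. Remove smallest leaf 5, emit neighbor 1.
Done: 2 vertices remain (1, 12). Sequence = [8 9 1 2 5 3 8 5 5 1]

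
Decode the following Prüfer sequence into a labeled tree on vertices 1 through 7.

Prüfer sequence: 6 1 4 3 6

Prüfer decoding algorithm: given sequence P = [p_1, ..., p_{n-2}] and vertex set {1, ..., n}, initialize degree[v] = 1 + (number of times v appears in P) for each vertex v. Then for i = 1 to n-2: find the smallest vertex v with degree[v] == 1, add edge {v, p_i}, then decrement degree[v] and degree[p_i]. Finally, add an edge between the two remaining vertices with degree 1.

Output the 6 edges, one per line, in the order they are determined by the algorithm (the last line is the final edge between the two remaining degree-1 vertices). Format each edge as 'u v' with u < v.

Initial degrees: {1:2, 2:1, 3:2, 4:2, 5:1, 6:3, 7:1}
Step 1: smallest deg-1 vertex = 2, p_1 = 6. Add edge {2,6}. Now deg[2]=0, deg[6]=2.
Step 2: smallest deg-1 vertex = 5, p_2 = 1. Add edge {1,5}. Now deg[5]=0, deg[1]=1.
Step 3: smallest deg-1 vertex = 1, p_3 = 4. Add edge {1,4}. Now deg[1]=0, deg[4]=1.
Step 4: smallest deg-1 vertex = 4, p_4 = 3. Add edge {3,4}. Now deg[4]=0, deg[3]=1.
Step 5: smallest deg-1 vertex = 3, p_5 = 6. Add edge {3,6}. Now deg[3]=0, deg[6]=1.
Final: two remaining deg-1 vertices are 6, 7. Add edge {6,7}.

Answer: 2 6
1 5
1 4
3 4
3 6
6 7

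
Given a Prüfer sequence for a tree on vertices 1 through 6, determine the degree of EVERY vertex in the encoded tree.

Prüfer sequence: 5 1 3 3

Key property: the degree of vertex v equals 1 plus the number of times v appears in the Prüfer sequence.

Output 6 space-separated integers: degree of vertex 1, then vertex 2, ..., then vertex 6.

p_1 = 5: count[5] becomes 1
p_2 = 1: count[1] becomes 1
p_3 = 3: count[3] becomes 1
p_4 = 3: count[3] becomes 2
Degrees (1 + count): deg[1]=1+1=2, deg[2]=1+0=1, deg[3]=1+2=3, deg[4]=1+0=1, deg[5]=1+1=2, deg[6]=1+0=1

Answer: 2 1 3 1 2 1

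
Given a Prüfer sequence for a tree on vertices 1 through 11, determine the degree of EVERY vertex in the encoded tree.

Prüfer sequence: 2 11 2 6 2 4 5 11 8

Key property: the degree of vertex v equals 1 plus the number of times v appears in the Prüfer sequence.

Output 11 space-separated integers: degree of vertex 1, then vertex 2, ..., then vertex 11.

Answer: 1 4 1 2 2 2 1 2 1 1 3

Derivation:
p_1 = 2: count[2] becomes 1
p_2 = 11: count[11] becomes 1
p_3 = 2: count[2] becomes 2
p_4 = 6: count[6] becomes 1
p_5 = 2: count[2] becomes 3
p_6 = 4: count[4] becomes 1
p_7 = 5: count[5] becomes 1
p_8 = 11: count[11] becomes 2
p_9 = 8: count[8] becomes 1
Degrees (1 + count): deg[1]=1+0=1, deg[2]=1+3=4, deg[3]=1+0=1, deg[4]=1+1=2, deg[5]=1+1=2, deg[6]=1+1=2, deg[7]=1+0=1, deg[8]=1+1=2, deg[9]=1+0=1, deg[10]=1+0=1, deg[11]=1+2=3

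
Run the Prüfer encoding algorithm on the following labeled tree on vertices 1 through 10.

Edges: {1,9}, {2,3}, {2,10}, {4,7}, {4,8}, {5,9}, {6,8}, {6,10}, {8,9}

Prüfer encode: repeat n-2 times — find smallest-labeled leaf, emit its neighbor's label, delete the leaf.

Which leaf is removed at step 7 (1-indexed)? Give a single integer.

Step 1: current leaves = {1,3,5,7}. Remove leaf 1 (neighbor: 9).
Step 2: current leaves = {3,5,7}. Remove leaf 3 (neighbor: 2).
Step 3: current leaves = {2,5,7}. Remove leaf 2 (neighbor: 10).
Step 4: current leaves = {5,7,10}. Remove leaf 5 (neighbor: 9).
Step 5: current leaves = {7,9,10}. Remove leaf 7 (neighbor: 4).
Step 6: current leaves = {4,9,10}. Remove leaf 4 (neighbor: 8).
Step 7: current leaves = {9,10}. Remove leaf 9 (neighbor: 8).

Answer: 9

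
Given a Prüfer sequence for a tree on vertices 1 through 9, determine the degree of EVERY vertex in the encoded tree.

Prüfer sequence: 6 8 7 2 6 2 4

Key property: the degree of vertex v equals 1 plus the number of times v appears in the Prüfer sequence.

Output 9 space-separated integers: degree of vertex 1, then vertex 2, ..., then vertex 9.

Answer: 1 3 1 2 1 3 2 2 1

Derivation:
p_1 = 6: count[6] becomes 1
p_2 = 8: count[8] becomes 1
p_3 = 7: count[7] becomes 1
p_4 = 2: count[2] becomes 1
p_5 = 6: count[6] becomes 2
p_6 = 2: count[2] becomes 2
p_7 = 4: count[4] becomes 1
Degrees (1 + count): deg[1]=1+0=1, deg[2]=1+2=3, deg[3]=1+0=1, deg[4]=1+1=2, deg[5]=1+0=1, deg[6]=1+2=3, deg[7]=1+1=2, deg[8]=1+1=2, deg[9]=1+0=1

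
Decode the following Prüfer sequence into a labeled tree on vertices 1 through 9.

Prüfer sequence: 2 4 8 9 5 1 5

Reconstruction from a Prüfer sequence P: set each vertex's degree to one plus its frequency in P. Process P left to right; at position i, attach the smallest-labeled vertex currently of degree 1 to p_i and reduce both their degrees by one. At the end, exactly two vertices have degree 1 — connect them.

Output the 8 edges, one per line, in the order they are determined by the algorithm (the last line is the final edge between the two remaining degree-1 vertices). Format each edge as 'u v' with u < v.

Initial degrees: {1:2, 2:2, 3:1, 4:2, 5:3, 6:1, 7:1, 8:2, 9:2}
Step 1: smallest deg-1 vertex = 3, p_1 = 2. Add edge {2,3}. Now deg[3]=0, deg[2]=1.
Step 2: smallest deg-1 vertex = 2, p_2 = 4. Add edge {2,4}. Now deg[2]=0, deg[4]=1.
Step 3: smallest deg-1 vertex = 4, p_3 = 8. Add edge {4,8}. Now deg[4]=0, deg[8]=1.
Step 4: smallest deg-1 vertex = 6, p_4 = 9. Add edge {6,9}. Now deg[6]=0, deg[9]=1.
Step 5: smallest deg-1 vertex = 7, p_5 = 5. Add edge {5,7}. Now deg[7]=0, deg[5]=2.
Step 6: smallest deg-1 vertex = 8, p_6 = 1. Add edge {1,8}. Now deg[8]=0, deg[1]=1.
Step 7: smallest deg-1 vertex = 1, p_7 = 5. Add edge {1,5}. Now deg[1]=0, deg[5]=1.
Final: two remaining deg-1 vertices are 5, 9. Add edge {5,9}.

Answer: 2 3
2 4
4 8
6 9
5 7
1 8
1 5
5 9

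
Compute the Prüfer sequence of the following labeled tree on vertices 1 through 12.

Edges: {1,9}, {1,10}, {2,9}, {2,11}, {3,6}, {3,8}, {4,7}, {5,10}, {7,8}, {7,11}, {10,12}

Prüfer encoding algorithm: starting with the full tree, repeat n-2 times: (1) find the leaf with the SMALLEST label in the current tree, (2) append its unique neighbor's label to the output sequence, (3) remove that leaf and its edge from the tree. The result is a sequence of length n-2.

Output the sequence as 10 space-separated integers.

Step 1: leaves = {4,5,6,12}. Remove smallest leaf 4, emit neighbor 7.
Step 2: leaves = {5,6,12}. Remove smallest leaf 5, emit neighbor 10.
Step 3: leaves = {6,12}. Remove smallest leaf 6, emit neighbor 3.
Step 4: leaves = {3,12}. Remove smallest leaf 3, emit neighbor 8.
Step 5: leaves = {8,12}. Remove smallest leaf 8, emit neighbor 7.
Step 6: leaves = {7,12}. Remove smallest leaf 7, emit neighbor 11.
Step 7: leaves = {11,12}. Remove smallest leaf 11, emit neighbor 2.
Step 8: leaves = {2,12}. Remove smallest leaf 2, emit neighbor 9.
Step 9: leaves = {9,12}. Remove smallest leaf 9, emit neighbor 1.
Step 10: leaves = {1,12}. Remove smallest leaf 1, emit neighbor 10.
Done: 2 vertices remain (10, 12). Sequence = [7 10 3 8 7 11 2 9 1 10]

Answer: 7 10 3 8 7 11 2 9 1 10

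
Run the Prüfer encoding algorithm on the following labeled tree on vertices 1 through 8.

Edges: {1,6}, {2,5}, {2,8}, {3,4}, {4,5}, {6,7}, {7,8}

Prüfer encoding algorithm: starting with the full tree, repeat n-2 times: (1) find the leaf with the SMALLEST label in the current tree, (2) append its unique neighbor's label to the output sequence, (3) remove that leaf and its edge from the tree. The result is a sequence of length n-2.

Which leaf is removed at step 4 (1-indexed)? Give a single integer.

Step 1: current leaves = {1,3}. Remove leaf 1 (neighbor: 6).
Step 2: current leaves = {3,6}. Remove leaf 3 (neighbor: 4).
Step 3: current leaves = {4,6}. Remove leaf 4 (neighbor: 5).
Step 4: current leaves = {5,6}. Remove leaf 5 (neighbor: 2).

Answer: 5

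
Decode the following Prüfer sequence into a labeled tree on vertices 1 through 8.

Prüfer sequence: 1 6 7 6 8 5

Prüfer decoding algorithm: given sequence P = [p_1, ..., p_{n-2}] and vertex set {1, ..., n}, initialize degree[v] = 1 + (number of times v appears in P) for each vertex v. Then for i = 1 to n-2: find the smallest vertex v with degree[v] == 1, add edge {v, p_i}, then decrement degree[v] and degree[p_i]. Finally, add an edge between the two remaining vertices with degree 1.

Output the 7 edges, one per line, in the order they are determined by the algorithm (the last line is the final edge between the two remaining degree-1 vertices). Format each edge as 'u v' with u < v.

Initial degrees: {1:2, 2:1, 3:1, 4:1, 5:2, 6:3, 7:2, 8:2}
Step 1: smallest deg-1 vertex = 2, p_1 = 1. Add edge {1,2}. Now deg[2]=0, deg[1]=1.
Step 2: smallest deg-1 vertex = 1, p_2 = 6. Add edge {1,6}. Now deg[1]=0, deg[6]=2.
Step 3: smallest deg-1 vertex = 3, p_3 = 7. Add edge {3,7}. Now deg[3]=0, deg[7]=1.
Step 4: smallest deg-1 vertex = 4, p_4 = 6. Add edge {4,6}. Now deg[4]=0, deg[6]=1.
Step 5: smallest deg-1 vertex = 6, p_5 = 8. Add edge {6,8}. Now deg[6]=0, deg[8]=1.
Step 6: smallest deg-1 vertex = 7, p_6 = 5. Add edge {5,7}. Now deg[7]=0, deg[5]=1.
Final: two remaining deg-1 vertices are 5, 8. Add edge {5,8}.

Answer: 1 2
1 6
3 7
4 6
6 8
5 7
5 8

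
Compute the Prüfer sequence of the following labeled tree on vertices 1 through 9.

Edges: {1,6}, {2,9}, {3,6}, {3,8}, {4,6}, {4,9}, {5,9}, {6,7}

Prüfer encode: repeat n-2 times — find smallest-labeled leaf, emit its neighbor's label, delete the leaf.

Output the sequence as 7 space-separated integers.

Answer: 6 9 9 6 3 6 4

Derivation:
Step 1: leaves = {1,2,5,7,8}. Remove smallest leaf 1, emit neighbor 6.
Step 2: leaves = {2,5,7,8}. Remove smallest leaf 2, emit neighbor 9.
Step 3: leaves = {5,7,8}. Remove smallest leaf 5, emit neighbor 9.
Step 4: leaves = {7,8,9}. Remove smallest leaf 7, emit neighbor 6.
Step 5: leaves = {8,9}. Remove smallest leaf 8, emit neighbor 3.
Step 6: leaves = {3,9}. Remove smallest leaf 3, emit neighbor 6.
Step 7: leaves = {6,9}. Remove smallest leaf 6, emit neighbor 4.
Done: 2 vertices remain (4, 9). Sequence = [6 9 9 6 3 6 4]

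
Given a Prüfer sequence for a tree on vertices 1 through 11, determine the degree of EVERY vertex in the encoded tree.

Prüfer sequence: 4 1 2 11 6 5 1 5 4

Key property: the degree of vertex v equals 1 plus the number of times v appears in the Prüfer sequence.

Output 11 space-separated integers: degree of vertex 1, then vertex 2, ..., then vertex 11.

p_1 = 4: count[4] becomes 1
p_2 = 1: count[1] becomes 1
p_3 = 2: count[2] becomes 1
p_4 = 11: count[11] becomes 1
p_5 = 6: count[6] becomes 1
p_6 = 5: count[5] becomes 1
p_7 = 1: count[1] becomes 2
p_8 = 5: count[5] becomes 2
p_9 = 4: count[4] becomes 2
Degrees (1 + count): deg[1]=1+2=3, deg[2]=1+1=2, deg[3]=1+0=1, deg[4]=1+2=3, deg[5]=1+2=3, deg[6]=1+1=2, deg[7]=1+0=1, deg[8]=1+0=1, deg[9]=1+0=1, deg[10]=1+0=1, deg[11]=1+1=2

Answer: 3 2 1 3 3 2 1 1 1 1 2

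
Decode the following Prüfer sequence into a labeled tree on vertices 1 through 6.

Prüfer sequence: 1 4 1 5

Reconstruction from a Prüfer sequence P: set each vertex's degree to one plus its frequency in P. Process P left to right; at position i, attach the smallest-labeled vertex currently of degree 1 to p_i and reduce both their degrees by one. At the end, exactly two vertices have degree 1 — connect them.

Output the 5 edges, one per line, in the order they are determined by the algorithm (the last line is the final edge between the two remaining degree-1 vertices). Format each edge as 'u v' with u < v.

Answer: 1 2
3 4
1 4
1 5
5 6

Derivation:
Initial degrees: {1:3, 2:1, 3:1, 4:2, 5:2, 6:1}
Step 1: smallest deg-1 vertex = 2, p_1 = 1. Add edge {1,2}. Now deg[2]=0, deg[1]=2.
Step 2: smallest deg-1 vertex = 3, p_2 = 4. Add edge {3,4}. Now deg[3]=0, deg[4]=1.
Step 3: smallest deg-1 vertex = 4, p_3 = 1. Add edge {1,4}. Now deg[4]=0, deg[1]=1.
Step 4: smallest deg-1 vertex = 1, p_4 = 5. Add edge {1,5}. Now deg[1]=0, deg[5]=1.
Final: two remaining deg-1 vertices are 5, 6. Add edge {5,6}.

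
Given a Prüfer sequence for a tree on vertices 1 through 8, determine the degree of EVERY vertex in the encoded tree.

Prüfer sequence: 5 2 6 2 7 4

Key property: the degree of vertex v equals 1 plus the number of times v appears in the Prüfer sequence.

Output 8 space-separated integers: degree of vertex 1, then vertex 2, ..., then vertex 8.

Answer: 1 3 1 2 2 2 2 1

Derivation:
p_1 = 5: count[5] becomes 1
p_2 = 2: count[2] becomes 1
p_3 = 6: count[6] becomes 1
p_4 = 2: count[2] becomes 2
p_5 = 7: count[7] becomes 1
p_6 = 4: count[4] becomes 1
Degrees (1 + count): deg[1]=1+0=1, deg[2]=1+2=3, deg[3]=1+0=1, deg[4]=1+1=2, deg[5]=1+1=2, deg[6]=1+1=2, deg[7]=1+1=2, deg[8]=1+0=1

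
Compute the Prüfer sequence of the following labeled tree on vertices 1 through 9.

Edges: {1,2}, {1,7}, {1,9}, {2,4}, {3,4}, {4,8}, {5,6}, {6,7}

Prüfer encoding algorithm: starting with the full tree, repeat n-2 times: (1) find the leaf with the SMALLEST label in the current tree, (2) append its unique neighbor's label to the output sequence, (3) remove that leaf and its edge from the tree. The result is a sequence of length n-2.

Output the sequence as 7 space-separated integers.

Step 1: leaves = {3,5,8,9}. Remove smallest leaf 3, emit neighbor 4.
Step 2: leaves = {5,8,9}. Remove smallest leaf 5, emit neighbor 6.
Step 3: leaves = {6,8,9}. Remove smallest leaf 6, emit neighbor 7.
Step 4: leaves = {7,8,9}. Remove smallest leaf 7, emit neighbor 1.
Step 5: leaves = {8,9}. Remove smallest leaf 8, emit neighbor 4.
Step 6: leaves = {4,9}. Remove smallest leaf 4, emit neighbor 2.
Step 7: leaves = {2,9}. Remove smallest leaf 2, emit neighbor 1.
Done: 2 vertices remain (1, 9). Sequence = [4 6 7 1 4 2 1]

Answer: 4 6 7 1 4 2 1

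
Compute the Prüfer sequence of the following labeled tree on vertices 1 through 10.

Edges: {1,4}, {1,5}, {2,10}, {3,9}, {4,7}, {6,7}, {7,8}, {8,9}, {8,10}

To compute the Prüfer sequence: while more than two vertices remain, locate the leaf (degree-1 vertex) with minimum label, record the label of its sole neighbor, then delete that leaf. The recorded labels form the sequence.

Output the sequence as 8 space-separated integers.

Step 1: leaves = {2,3,5,6}. Remove smallest leaf 2, emit neighbor 10.
Step 2: leaves = {3,5,6,10}. Remove smallest leaf 3, emit neighbor 9.
Step 3: leaves = {5,6,9,10}. Remove smallest leaf 5, emit neighbor 1.
Step 4: leaves = {1,6,9,10}. Remove smallest leaf 1, emit neighbor 4.
Step 5: leaves = {4,6,9,10}. Remove smallest leaf 4, emit neighbor 7.
Step 6: leaves = {6,9,10}. Remove smallest leaf 6, emit neighbor 7.
Step 7: leaves = {7,9,10}. Remove smallest leaf 7, emit neighbor 8.
Step 8: leaves = {9,10}. Remove smallest leaf 9, emit neighbor 8.
Done: 2 vertices remain (8, 10). Sequence = [10 9 1 4 7 7 8 8]

Answer: 10 9 1 4 7 7 8 8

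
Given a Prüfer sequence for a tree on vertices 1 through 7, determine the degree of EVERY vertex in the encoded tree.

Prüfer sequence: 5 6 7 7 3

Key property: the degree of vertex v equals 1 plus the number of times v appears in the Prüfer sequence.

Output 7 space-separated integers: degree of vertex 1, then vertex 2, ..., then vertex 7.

Answer: 1 1 2 1 2 2 3

Derivation:
p_1 = 5: count[5] becomes 1
p_2 = 6: count[6] becomes 1
p_3 = 7: count[7] becomes 1
p_4 = 7: count[7] becomes 2
p_5 = 3: count[3] becomes 1
Degrees (1 + count): deg[1]=1+0=1, deg[2]=1+0=1, deg[3]=1+1=2, deg[4]=1+0=1, deg[5]=1+1=2, deg[6]=1+1=2, deg[7]=1+2=3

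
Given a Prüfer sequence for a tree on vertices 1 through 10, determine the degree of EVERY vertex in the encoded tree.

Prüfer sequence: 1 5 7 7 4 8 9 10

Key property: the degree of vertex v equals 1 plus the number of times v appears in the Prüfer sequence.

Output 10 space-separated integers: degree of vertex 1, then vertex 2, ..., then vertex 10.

p_1 = 1: count[1] becomes 1
p_2 = 5: count[5] becomes 1
p_3 = 7: count[7] becomes 1
p_4 = 7: count[7] becomes 2
p_5 = 4: count[4] becomes 1
p_6 = 8: count[8] becomes 1
p_7 = 9: count[9] becomes 1
p_8 = 10: count[10] becomes 1
Degrees (1 + count): deg[1]=1+1=2, deg[2]=1+0=1, deg[3]=1+0=1, deg[4]=1+1=2, deg[5]=1+1=2, deg[6]=1+0=1, deg[7]=1+2=3, deg[8]=1+1=2, deg[9]=1+1=2, deg[10]=1+1=2

Answer: 2 1 1 2 2 1 3 2 2 2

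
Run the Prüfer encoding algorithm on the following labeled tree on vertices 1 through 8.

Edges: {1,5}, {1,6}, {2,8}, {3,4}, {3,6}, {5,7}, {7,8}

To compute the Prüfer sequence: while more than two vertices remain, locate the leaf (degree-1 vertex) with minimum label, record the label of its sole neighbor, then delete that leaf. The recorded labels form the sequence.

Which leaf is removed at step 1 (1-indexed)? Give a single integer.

Answer: 2

Derivation:
Step 1: current leaves = {2,4}. Remove leaf 2 (neighbor: 8).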